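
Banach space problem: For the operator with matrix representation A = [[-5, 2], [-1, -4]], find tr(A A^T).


trace(A * A^T) = sum of squares of all entries
= (-5)^2 + 2^2 + (-1)^2 + (-4)^2
= 25 + 4 + 1 + 16
= 46

46


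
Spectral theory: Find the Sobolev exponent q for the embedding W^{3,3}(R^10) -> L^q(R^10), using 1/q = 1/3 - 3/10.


Using the Sobolev embedding formula: 1/q = 1/p - k/n
1/q = 1/3 - 3/10 = 1/30
q = 1/(1/30) = 30

30.0000


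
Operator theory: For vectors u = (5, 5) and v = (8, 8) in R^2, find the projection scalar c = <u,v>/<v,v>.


Computing <u,v> = 5*8 + 5*8 = 80
Computing <v,v> = 8^2 + 8^2 = 128
Projection coefficient = 80/128 = 0.6250

0.6250


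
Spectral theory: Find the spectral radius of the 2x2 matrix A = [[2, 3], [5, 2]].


For a 2x2 matrix, eigenvalues satisfy lambda^2 - (trace)*lambda + det = 0
trace = 2 + 2 = 4
det = 2*2 - 3*5 = -11
discriminant = 4^2 - 4*(-11) = 60
spectral radius = max |eigenvalue| = 5.8730

5.8730


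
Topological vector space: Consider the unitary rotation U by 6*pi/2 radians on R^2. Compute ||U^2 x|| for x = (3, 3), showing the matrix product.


U is a rotation by theta = 6*pi/2
U^2 = rotation by 2*theta = 12*pi/2 = 0*pi/2 (mod 2*pi)
cos(0*pi/2) = 1.0000, sin(0*pi/2) = 0.0000
U^2 x = (1.0000 * 3 - 0.0000 * 3, 0.0000 * 3 + 1.0000 * 3)
= (3.0000, 3.0000)
||U^2 x|| = sqrt(3.0000^2 + 3.0000^2) = sqrt(18.0000) = 4.2426

4.2426


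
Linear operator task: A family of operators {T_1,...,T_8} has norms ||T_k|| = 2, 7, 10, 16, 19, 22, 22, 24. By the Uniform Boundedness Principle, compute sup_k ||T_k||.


By the Uniform Boundedness Principle, the supremum of norms is finite.
sup_k ||T_k|| = max(2, 7, 10, 16, 19, 22, 22, 24) = 24

24


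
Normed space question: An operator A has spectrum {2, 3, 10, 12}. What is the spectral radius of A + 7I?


Spectrum of A + 7I = {9, 10, 17, 19}
Spectral radius = max |lambda| over the shifted spectrum
= max(9, 10, 17, 19) = 19

19


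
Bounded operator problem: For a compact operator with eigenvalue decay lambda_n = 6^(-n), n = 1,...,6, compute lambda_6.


The eigenvalue formula gives lambda_6 = 1/6^6
= 1/46656
= 2.1433e-05

2.1433e-05


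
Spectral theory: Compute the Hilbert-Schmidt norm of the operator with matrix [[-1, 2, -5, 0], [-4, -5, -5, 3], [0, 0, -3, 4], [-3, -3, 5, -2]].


The Hilbert-Schmidt norm is sqrt(sum of squares of all entries).
Sum of squares = (-1)^2 + 2^2 + (-5)^2 + 0^2 + (-4)^2 + (-5)^2 + (-5)^2 + 3^2 + 0^2 + 0^2 + (-3)^2 + 4^2 + (-3)^2 + (-3)^2 + 5^2 + (-2)^2
= 1 + 4 + 25 + 0 + 16 + 25 + 25 + 9 + 0 + 0 + 9 + 16 + 9 + 9 + 25 + 4 = 177
||T||_HS = sqrt(177) = 13.3041

13.3041


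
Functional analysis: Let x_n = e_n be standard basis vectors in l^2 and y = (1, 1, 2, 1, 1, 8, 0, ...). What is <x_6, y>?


x_6 = e_6 is the standard basis vector with 1 in position 6.
<x_6, y> = y_6 = 8
As n -> infinity, <x_n, y> -> 0, confirming weak convergence of (x_n) to 0.

8


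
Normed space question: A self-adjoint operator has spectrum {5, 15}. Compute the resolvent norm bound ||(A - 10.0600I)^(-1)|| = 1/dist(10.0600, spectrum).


dist(10.0600, {5, 15}) = min(|10.0600 - 5|, |10.0600 - 15|)
= min(5.0600, 4.9400) = 4.9400
Resolvent bound = 1/4.9400 = 0.2024

0.2024


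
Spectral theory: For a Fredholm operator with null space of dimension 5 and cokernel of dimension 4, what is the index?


The Fredholm index is defined as ind(T) = dim(ker T) - dim(coker T)
= 5 - 4
= 1

1


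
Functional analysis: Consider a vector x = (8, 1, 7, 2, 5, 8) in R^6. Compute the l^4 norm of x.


The l^4 norm = (sum |x_i|^4)^(1/4)
Sum of 4th powers = 4096 + 1 + 2401 + 16 + 625 + 4096 = 11235
||x||_4 = (11235)^(1/4) = 10.2954

10.2954


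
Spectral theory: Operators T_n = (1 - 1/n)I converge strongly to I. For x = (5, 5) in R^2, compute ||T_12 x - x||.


T_12 x - x = (1 - 1/12)x - x = -x/12
||x|| = sqrt(50) = 7.0711
||T_12 x - x|| = ||x||/12 = 7.0711/12 = 0.5893

0.5893


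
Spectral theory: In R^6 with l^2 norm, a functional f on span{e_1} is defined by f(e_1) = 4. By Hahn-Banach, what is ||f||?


The norm of f is given by ||f|| = sup_{||x||=1} |f(x)|.
On span{e_1}, ||e_1|| = 1, so ||f|| = |f(e_1)| / ||e_1||
= |4| / 1 = 4.0000

4.0000


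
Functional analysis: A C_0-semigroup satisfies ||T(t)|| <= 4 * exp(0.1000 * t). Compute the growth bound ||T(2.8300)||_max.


||T(2.8300)|| <= 4 * exp(0.1000 * 2.8300)
= 4 * exp(0.2830)
= 4 * 1.3271
= 5.3084

5.3084


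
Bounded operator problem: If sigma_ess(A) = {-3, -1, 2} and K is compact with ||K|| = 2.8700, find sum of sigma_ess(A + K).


By Weyl's theorem, the essential spectrum is invariant under compact perturbations.
sigma_ess(A + K) = sigma_ess(A) = {-3, -1, 2}
Sum = -3 + -1 + 2 = -2

-2


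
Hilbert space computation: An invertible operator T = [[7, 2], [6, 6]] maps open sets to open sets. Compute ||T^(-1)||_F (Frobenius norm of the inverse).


det(T) = 7*6 - 2*6 = 30
T^(-1) = (1/30) * [[6, -2], [-6, 7]] = [[0.2000, -0.0667], [-0.2000, 0.2333]]
||T^(-1)||_F^2 = 0.2000^2 + (-0.0667)^2 + (-0.2000)^2 + 0.2333^2 = 0.1389
||T^(-1)||_F = sqrt(0.1389) = 0.3727

0.3727


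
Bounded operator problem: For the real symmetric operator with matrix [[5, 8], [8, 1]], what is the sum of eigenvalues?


For a self-adjoint (symmetric) matrix, the eigenvalues are real.
The sum of eigenvalues equals the trace of the matrix.
trace = 5 + 1 = 6

6


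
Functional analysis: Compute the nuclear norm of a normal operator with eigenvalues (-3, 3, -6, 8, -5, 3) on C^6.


For a normal operator, singular values equal |eigenvalues|.
Trace norm = sum |lambda_i| = 3 + 3 + 6 + 8 + 5 + 3
= 28

28


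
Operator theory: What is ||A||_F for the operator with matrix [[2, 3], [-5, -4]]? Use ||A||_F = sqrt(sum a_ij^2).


||A||_F^2 = sum a_ij^2
= 2^2 + 3^2 + (-5)^2 + (-4)^2
= 4 + 9 + 25 + 16 = 54
||A||_F = sqrt(54) = 7.3485

7.3485


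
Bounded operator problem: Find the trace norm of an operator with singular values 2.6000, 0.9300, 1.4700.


The nuclear norm is the sum of all singular values.
||T||_1 = 2.6000 + 0.9300 + 1.4700
= 5.0000

5.0000


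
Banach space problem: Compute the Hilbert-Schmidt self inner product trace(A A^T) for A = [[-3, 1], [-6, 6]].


trace(A * A^T) = sum of squares of all entries
= (-3)^2 + 1^2 + (-6)^2 + 6^2
= 9 + 1 + 36 + 36
= 82

82


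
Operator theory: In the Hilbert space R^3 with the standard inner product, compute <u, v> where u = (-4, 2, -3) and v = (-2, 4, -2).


Computing the standard inner product <u, v> = sum u_i * v_i
= -4*-2 + 2*4 + -3*-2
= 8 + 8 + 6
= 22

22


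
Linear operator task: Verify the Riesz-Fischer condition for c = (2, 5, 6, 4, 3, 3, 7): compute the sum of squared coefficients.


sum |c_n|^2 = 2^2 + 5^2 + 6^2 + 4^2 + 3^2 + 3^2 + 7^2
= 4 + 25 + 36 + 16 + 9 + 9 + 49
= 148

148


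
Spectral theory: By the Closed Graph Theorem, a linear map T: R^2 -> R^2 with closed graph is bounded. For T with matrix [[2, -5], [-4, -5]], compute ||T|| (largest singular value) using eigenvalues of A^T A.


A^T A = [[20, 10], [10, 50]]
trace(A^T A) = 70, det(A^T A) = 900
discriminant = 70^2 - 4*900 = 1300
Largest eigenvalue of A^T A = (trace + sqrt(disc))/2 = 53.0278
||T|| = sqrt(53.0278) = 7.2820

7.2820


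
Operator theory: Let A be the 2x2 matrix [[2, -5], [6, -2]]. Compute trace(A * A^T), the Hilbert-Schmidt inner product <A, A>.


trace(A * A^T) = sum of squares of all entries
= 2^2 + (-5)^2 + 6^2 + (-2)^2
= 4 + 25 + 36 + 4
= 69

69


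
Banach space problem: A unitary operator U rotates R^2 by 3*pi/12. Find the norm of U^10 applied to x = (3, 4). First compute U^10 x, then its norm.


U is a rotation by theta = 3*pi/12
U^10 = rotation by 10*theta = 30*pi/12 = 6*pi/12 (mod 2*pi)
cos(6*pi/12) = 0.0000, sin(6*pi/12) = 1.0000
U^10 x = (0.0000 * 3 - 1.0000 * 4, 1.0000 * 3 + 0.0000 * 4)
= (-4.0000, 3.0000)
||U^10 x|| = sqrt((-4.0000)^2 + 3.0000^2) = sqrt(25.0000) = 5.0000

5.0000


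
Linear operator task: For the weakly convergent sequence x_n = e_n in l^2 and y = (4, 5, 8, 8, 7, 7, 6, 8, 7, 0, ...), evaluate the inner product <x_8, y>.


x_8 = e_8 is the standard basis vector with 1 in position 8.
<x_8, y> = y_8 = 8
As n -> infinity, <x_n, y> -> 0, confirming weak convergence of (x_n) to 0.

8


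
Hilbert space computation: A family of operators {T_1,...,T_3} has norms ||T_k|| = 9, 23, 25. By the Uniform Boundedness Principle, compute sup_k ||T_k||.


By the Uniform Boundedness Principle, the supremum of norms is finite.
sup_k ||T_k|| = max(9, 23, 25) = 25

25


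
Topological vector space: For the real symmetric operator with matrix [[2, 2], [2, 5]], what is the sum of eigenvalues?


For a self-adjoint (symmetric) matrix, the eigenvalues are real.
The sum of eigenvalues equals the trace of the matrix.
trace = 2 + 5 = 7

7


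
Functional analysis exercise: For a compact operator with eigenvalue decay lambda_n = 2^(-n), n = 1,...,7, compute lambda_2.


The eigenvalue formula gives lambda_2 = 1/2^2
= 1/4
= 0.2500

0.2500


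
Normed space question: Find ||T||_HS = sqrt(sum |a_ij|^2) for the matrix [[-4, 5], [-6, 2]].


The Hilbert-Schmidt norm is sqrt(sum of squares of all entries).
Sum of squares = (-4)^2 + 5^2 + (-6)^2 + 2^2
= 16 + 25 + 36 + 4 = 81
||T||_HS = sqrt(81) = 9.0000

9.0000


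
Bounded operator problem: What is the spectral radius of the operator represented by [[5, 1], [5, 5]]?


For a 2x2 matrix, eigenvalues satisfy lambda^2 - (trace)*lambda + det = 0
trace = 5 + 5 = 10
det = 5*5 - 1*5 = 20
discriminant = 10^2 - 4*(20) = 20
spectral radius = max |eigenvalue| = 7.2361

7.2361


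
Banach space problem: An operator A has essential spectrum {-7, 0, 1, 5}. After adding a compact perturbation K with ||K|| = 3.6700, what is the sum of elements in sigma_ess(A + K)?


By Weyl's theorem, the essential spectrum is invariant under compact perturbations.
sigma_ess(A + K) = sigma_ess(A) = {-7, 0, 1, 5}
Sum = -7 + 0 + 1 + 5 = -1

-1


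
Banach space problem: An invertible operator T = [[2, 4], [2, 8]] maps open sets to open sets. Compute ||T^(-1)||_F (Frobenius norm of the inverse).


det(T) = 2*8 - 4*2 = 8
T^(-1) = (1/8) * [[8, -4], [-2, 2]] = [[1.0000, -0.5000], [-0.2500, 0.2500]]
||T^(-1)||_F^2 = 1.0000^2 + (-0.5000)^2 + (-0.2500)^2 + 0.2500^2 = 1.3750
||T^(-1)||_F = sqrt(1.3750) = 1.1726

1.1726


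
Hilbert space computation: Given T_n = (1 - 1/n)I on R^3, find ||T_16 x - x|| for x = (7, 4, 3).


T_16 x - x = (1 - 1/16)x - x = -x/16
||x|| = sqrt(74) = 8.6023
||T_16 x - x|| = ||x||/16 = 8.6023/16 = 0.5376

0.5376


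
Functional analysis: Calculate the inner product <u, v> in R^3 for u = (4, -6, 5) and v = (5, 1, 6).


Computing the standard inner product <u, v> = sum u_i * v_i
= 4*5 + -6*1 + 5*6
= 20 + -6 + 30
= 44

44


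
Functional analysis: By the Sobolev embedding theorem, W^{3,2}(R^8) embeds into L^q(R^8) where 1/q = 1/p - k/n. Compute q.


Using the Sobolev embedding formula: 1/q = 1/p - k/n
1/q = 1/2 - 3/8 = 1/8
q = 1/(1/8) = 8

8.0000


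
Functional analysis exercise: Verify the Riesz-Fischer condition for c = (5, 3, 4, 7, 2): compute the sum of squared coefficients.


sum |c_n|^2 = 5^2 + 3^2 + 4^2 + 7^2 + 2^2
= 25 + 9 + 16 + 49 + 4
= 103

103


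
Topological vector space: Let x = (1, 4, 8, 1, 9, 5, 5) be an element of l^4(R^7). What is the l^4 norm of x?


The l^4 norm = (sum |x_i|^4)^(1/4)
Sum of 4th powers = 1 + 256 + 4096 + 1 + 6561 + 625 + 625 = 12165
||x||_4 = (12165)^(1/4) = 10.5021

10.5021


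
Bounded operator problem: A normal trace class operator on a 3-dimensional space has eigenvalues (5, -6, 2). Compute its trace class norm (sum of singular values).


For a normal operator, singular values equal |eigenvalues|.
Trace norm = sum |lambda_i| = 5 + 6 + 2
= 13

13


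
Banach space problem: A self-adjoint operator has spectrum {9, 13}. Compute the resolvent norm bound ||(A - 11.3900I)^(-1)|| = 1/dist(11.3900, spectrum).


dist(11.3900, {9, 13}) = min(|11.3900 - 9|, |11.3900 - 13|)
= min(2.3900, 1.6100) = 1.6100
Resolvent bound = 1/1.6100 = 0.6211

0.6211


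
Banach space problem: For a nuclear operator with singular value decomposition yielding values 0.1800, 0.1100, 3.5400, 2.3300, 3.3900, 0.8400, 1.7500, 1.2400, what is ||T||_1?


The nuclear norm is the sum of all singular values.
||T||_1 = 0.1800 + 0.1100 + 3.5400 + 2.3300 + 3.3900 + 0.8400 + 1.7500 + 1.2400
= 13.3800

13.3800


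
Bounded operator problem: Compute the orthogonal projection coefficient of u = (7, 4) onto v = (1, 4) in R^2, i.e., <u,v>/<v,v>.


Computing <u,v> = 7*1 + 4*4 = 23
Computing <v,v> = 1^2 + 4^2 = 17
Projection coefficient = 23/17 = 1.3529

1.3529


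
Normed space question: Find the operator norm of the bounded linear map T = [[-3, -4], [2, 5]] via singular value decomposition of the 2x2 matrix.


A^T A = [[13, 22], [22, 41]]
trace(A^T A) = 54, det(A^T A) = 49
discriminant = 54^2 - 4*49 = 2720
Largest eigenvalue of A^T A = (trace + sqrt(disc))/2 = 53.0768
||T|| = sqrt(53.0768) = 7.2854

7.2854


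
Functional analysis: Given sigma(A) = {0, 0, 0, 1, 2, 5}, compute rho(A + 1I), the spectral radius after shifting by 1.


Spectrum of A + 1I = {1, 1, 1, 2, 3, 6}
Spectral radius = max |lambda| over the shifted spectrum
= max(1, 1, 1, 2, 3, 6) = 6

6


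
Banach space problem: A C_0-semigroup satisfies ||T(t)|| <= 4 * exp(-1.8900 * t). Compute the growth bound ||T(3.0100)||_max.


||T(3.0100)|| <= 4 * exp(-1.8900 * 3.0100)
= 4 * exp(-5.6889)
= 4 * 0.0034
= 0.0135

0.0135


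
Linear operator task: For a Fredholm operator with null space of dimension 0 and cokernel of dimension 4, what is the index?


The Fredholm index is defined as ind(T) = dim(ker T) - dim(coker T)
= 0 - 4
= -4

-4


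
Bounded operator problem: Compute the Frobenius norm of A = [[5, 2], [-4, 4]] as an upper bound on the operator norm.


||A||_F^2 = sum a_ij^2
= 5^2 + 2^2 + (-4)^2 + 4^2
= 25 + 4 + 16 + 16 = 61
||A||_F = sqrt(61) = 7.8102

7.8102


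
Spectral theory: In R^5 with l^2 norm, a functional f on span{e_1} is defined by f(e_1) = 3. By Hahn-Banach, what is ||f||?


The norm of f is given by ||f|| = sup_{||x||=1} |f(x)|.
On span{e_1}, ||e_1|| = 1, so ||f|| = |f(e_1)| / ||e_1||
= |3| / 1 = 3.0000

3.0000


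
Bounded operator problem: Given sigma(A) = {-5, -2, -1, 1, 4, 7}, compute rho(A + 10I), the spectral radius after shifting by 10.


Spectrum of A + 10I = {5, 8, 9, 11, 14, 17}
Spectral radius = max |lambda| over the shifted spectrum
= max(5, 8, 9, 11, 14, 17) = 17

17


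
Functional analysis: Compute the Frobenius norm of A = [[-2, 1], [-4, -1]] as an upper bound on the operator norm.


||A||_F^2 = sum a_ij^2
= (-2)^2 + 1^2 + (-4)^2 + (-1)^2
= 4 + 1 + 16 + 1 = 22
||A||_F = sqrt(22) = 4.6904

4.6904


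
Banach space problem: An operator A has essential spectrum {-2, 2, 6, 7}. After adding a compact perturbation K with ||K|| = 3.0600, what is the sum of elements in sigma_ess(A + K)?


By Weyl's theorem, the essential spectrum is invariant under compact perturbations.
sigma_ess(A + K) = sigma_ess(A) = {-2, 2, 6, 7}
Sum = -2 + 2 + 6 + 7 = 13

13


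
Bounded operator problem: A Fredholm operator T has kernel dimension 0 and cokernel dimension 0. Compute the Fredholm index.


The Fredholm index is defined as ind(T) = dim(ker T) - dim(coker T)
= 0 - 0
= 0

0


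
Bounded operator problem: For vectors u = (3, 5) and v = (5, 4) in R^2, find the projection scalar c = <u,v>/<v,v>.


Computing <u,v> = 3*5 + 5*4 = 35
Computing <v,v> = 5^2 + 4^2 = 41
Projection coefficient = 35/41 = 0.8537

0.8537


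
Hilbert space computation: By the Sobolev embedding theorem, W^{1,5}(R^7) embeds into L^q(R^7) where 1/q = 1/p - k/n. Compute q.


Using the Sobolev embedding formula: 1/q = 1/p - k/n
1/q = 1/5 - 1/7 = 2/35
q = 1/(2/35) = 35/2 = 17.5000

17.5000


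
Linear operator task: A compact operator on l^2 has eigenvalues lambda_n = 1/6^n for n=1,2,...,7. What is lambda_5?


The eigenvalue formula gives lambda_5 = 1/6^5
= 1/7776
= 1.2860e-04

1.2860e-04


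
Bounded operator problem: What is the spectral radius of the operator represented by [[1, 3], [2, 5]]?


For a 2x2 matrix, eigenvalues satisfy lambda^2 - (trace)*lambda + det = 0
trace = 1 + 5 = 6
det = 1*5 - 3*2 = -1
discriminant = 6^2 - 4*(-1) = 40
spectral radius = max |eigenvalue| = 6.1623

6.1623


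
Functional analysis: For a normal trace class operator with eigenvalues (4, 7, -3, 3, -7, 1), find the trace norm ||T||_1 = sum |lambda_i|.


For a normal operator, singular values equal |eigenvalues|.
Trace norm = sum |lambda_i| = 4 + 7 + 3 + 3 + 7 + 1
= 25

25


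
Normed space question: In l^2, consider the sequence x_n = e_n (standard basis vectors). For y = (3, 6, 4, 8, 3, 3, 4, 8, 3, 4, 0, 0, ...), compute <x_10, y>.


x_10 = e_10 is the standard basis vector with 1 in position 10.
<x_10, y> = y_10 = 4
As n -> infinity, <x_n, y> -> 0, confirming weak convergence of (x_n) to 0.

4


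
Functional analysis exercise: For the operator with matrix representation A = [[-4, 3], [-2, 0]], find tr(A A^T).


trace(A * A^T) = sum of squares of all entries
= (-4)^2 + 3^2 + (-2)^2 + 0^2
= 16 + 9 + 4 + 0
= 29

29


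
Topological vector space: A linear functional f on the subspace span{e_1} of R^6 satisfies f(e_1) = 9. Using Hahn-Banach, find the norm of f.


The norm of f is given by ||f|| = sup_{||x||=1} |f(x)|.
On span{e_1}, ||e_1|| = 1, so ||f|| = |f(e_1)| / ||e_1||
= |9| / 1 = 9.0000

9.0000


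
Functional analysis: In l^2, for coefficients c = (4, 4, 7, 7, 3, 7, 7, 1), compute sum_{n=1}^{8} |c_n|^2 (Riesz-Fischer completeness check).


sum |c_n|^2 = 4^2 + 4^2 + 7^2 + 7^2 + 3^2 + 7^2 + 7^2 + 1^2
= 16 + 16 + 49 + 49 + 9 + 49 + 49 + 1
= 238

238


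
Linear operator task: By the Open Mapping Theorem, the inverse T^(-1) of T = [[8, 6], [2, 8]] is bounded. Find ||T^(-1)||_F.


det(T) = 8*8 - 6*2 = 52
T^(-1) = (1/52) * [[8, -6], [-2, 8]] = [[0.1538, -0.1154], [-0.0385, 0.1538]]
||T^(-1)||_F^2 = 0.1538^2 + (-0.1154)^2 + (-0.0385)^2 + 0.1538^2 = 0.0621
||T^(-1)||_F = sqrt(0.0621) = 0.2493

0.2493


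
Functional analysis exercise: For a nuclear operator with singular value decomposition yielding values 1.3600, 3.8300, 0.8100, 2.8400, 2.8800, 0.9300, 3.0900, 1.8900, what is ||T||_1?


The nuclear norm is the sum of all singular values.
||T||_1 = 1.3600 + 3.8300 + 0.8100 + 2.8400 + 2.8800 + 0.9300 + 3.0900 + 1.8900
= 17.6300

17.6300


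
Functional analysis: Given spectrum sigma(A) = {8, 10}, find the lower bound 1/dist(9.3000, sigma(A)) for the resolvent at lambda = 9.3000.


dist(9.3000, {8, 10}) = min(|9.3000 - 8|, |9.3000 - 10|)
= min(1.3000, 0.7000) = 0.7000
Resolvent bound = 1/0.7000 = 1.4286

1.4286


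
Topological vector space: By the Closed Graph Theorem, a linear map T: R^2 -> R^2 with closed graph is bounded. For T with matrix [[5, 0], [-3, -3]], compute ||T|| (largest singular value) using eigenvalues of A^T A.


A^T A = [[34, 9], [9, 9]]
trace(A^T A) = 43, det(A^T A) = 225
discriminant = 43^2 - 4*225 = 949
Largest eigenvalue of A^T A = (trace + sqrt(disc))/2 = 36.9029
||T|| = sqrt(36.9029) = 6.0748

6.0748


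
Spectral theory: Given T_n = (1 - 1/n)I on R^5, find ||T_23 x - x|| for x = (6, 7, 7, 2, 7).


T_23 x - x = (1 - 1/23)x - x = -x/23
||x|| = sqrt(187) = 13.6748
||T_23 x - x|| = ||x||/23 = 13.6748/23 = 0.5946

0.5946


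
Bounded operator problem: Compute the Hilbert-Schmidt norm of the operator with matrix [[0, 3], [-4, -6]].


The Hilbert-Schmidt norm is sqrt(sum of squares of all entries).
Sum of squares = 0^2 + 3^2 + (-4)^2 + (-6)^2
= 0 + 9 + 16 + 36 = 61
||T||_HS = sqrt(61) = 7.8102

7.8102


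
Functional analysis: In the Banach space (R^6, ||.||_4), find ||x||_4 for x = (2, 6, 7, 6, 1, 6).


The l^4 norm = (sum |x_i|^4)^(1/4)
Sum of 4th powers = 16 + 1296 + 2401 + 1296 + 1 + 1296 = 6306
||x||_4 = (6306)^(1/4) = 8.9112

8.9112


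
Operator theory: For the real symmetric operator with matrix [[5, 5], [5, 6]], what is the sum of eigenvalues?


For a self-adjoint (symmetric) matrix, the eigenvalues are real.
The sum of eigenvalues equals the trace of the matrix.
trace = 5 + 6 = 11

11


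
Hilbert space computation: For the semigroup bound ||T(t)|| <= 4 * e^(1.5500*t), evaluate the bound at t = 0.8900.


||T(0.8900)|| <= 4 * exp(1.5500 * 0.8900)
= 4 * exp(1.3795)
= 4 * 3.9729
= 15.8917

15.8917


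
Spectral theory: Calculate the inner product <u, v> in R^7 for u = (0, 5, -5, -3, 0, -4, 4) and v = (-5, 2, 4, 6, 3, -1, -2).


Computing the standard inner product <u, v> = sum u_i * v_i
= 0*-5 + 5*2 + -5*4 + -3*6 + 0*3 + -4*-1 + 4*-2
= 0 + 10 + -20 + -18 + 0 + 4 + -8
= -32

-32


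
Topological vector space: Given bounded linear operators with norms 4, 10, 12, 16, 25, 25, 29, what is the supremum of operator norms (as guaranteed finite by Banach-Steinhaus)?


By the Uniform Boundedness Principle, the supremum of norms is finite.
sup_k ||T_k|| = max(4, 10, 12, 16, 25, 25, 29) = 29

29


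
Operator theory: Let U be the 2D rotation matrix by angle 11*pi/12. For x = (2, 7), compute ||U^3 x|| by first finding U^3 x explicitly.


U is a rotation by theta = 11*pi/12
U^3 = rotation by 3*theta = 33*pi/12 = 9*pi/12 (mod 2*pi)
cos(9*pi/12) = -0.7071, sin(9*pi/12) = 0.7071
U^3 x = (-0.7071 * 2 - 0.7071 * 7, 0.7071 * 2 + -0.7071 * 7)
= (-6.3640, -3.5355)
||U^3 x|| = sqrt((-6.3640)^2 + (-3.5355)^2) = sqrt(53.0000) = 7.2801

7.2801


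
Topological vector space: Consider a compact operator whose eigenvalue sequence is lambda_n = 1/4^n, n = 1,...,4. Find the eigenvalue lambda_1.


The eigenvalue formula gives lambda_1 = 1/4^1
= 1/4
= 0.2500

0.2500


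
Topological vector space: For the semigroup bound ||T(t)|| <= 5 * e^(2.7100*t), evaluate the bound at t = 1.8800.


||T(1.8800)|| <= 5 * exp(2.7100 * 1.8800)
= 5 * exp(5.0948)
= 5 * 163.1712
= 815.8560

815.8560


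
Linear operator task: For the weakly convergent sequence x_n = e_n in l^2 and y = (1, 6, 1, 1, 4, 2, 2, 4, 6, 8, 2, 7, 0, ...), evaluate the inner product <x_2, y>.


x_2 = e_2 is the standard basis vector with 1 in position 2.
<x_2, y> = y_2 = 6
As n -> infinity, <x_n, y> -> 0, confirming weak convergence of (x_n) to 0.

6


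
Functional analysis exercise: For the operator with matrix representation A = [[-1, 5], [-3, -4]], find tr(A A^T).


trace(A * A^T) = sum of squares of all entries
= (-1)^2 + 5^2 + (-3)^2 + (-4)^2
= 1 + 25 + 9 + 16
= 51

51


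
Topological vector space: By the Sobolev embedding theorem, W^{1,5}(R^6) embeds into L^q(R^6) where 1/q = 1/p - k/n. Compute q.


Using the Sobolev embedding formula: 1/q = 1/p - k/n
1/q = 1/5 - 1/6 = 1/30
q = 1/(1/30) = 30

30.0000


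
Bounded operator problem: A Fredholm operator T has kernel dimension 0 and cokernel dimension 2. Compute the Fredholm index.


The Fredholm index is defined as ind(T) = dim(ker T) - dim(coker T)
= 0 - 2
= -2

-2


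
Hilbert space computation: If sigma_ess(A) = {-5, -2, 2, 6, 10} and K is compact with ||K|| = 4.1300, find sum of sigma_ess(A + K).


By Weyl's theorem, the essential spectrum is invariant under compact perturbations.
sigma_ess(A + K) = sigma_ess(A) = {-5, -2, 2, 6, 10}
Sum = -5 + -2 + 2 + 6 + 10 = 11

11


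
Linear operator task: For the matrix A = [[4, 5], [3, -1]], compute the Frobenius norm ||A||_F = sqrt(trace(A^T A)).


||A||_F^2 = sum a_ij^2
= 4^2 + 5^2 + 3^2 + (-1)^2
= 16 + 25 + 9 + 1 = 51
||A||_F = sqrt(51) = 7.1414

7.1414


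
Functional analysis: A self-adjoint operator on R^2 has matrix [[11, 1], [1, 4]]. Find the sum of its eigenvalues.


For a self-adjoint (symmetric) matrix, the eigenvalues are real.
The sum of eigenvalues equals the trace of the matrix.
trace = 11 + 4 = 15

15


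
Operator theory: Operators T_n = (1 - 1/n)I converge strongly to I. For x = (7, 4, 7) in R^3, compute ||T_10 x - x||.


T_10 x - x = (1 - 1/10)x - x = -x/10
||x|| = sqrt(114) = 10.6771
||T_10 x - x|| = ||x||/10 = 10.6771/10 = 1.0677

1.0677


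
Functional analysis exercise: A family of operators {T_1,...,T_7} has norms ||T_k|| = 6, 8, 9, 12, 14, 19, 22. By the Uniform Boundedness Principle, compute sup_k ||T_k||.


By the Uniform Boundedness Principle, the supremum of norms is finite.
sup_k ||T_k|| = max(6, 8, 9, 12, 14, 19, 22) = 22

22


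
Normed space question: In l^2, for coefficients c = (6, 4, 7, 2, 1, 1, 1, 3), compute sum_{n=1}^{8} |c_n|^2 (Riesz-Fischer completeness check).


sum |c_n|^2 = 6^2 + 4^2 + 7^2 + 2^2 + 1^2 + 1^2 + 1^2 + 3^2
= 36 + 16 + 49 + 4 + 1 + 1 + 1 + 9
= 117

117


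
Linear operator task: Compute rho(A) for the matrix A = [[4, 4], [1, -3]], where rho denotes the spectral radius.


For a 2x2 matrix, eigenvalues satisfy lambda^2 - (trace)*lambda + det = 0
trace = 4 + -3 = 1
det = 4*-3 - 4*1 = -16
discriminant = 1^2 - 4*(-16) = 65
spectral radius = max |eigenvalue| = 4.5311

4.5311


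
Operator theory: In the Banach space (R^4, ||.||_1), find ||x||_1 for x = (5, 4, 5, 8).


The l^1 norm equals the sum of absolute values of all components.
||x||_1 = 5 + 4 + 5 + 8
= 22

22.0000


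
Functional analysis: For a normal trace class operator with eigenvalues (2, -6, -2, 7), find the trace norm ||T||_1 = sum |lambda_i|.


For a normal operator, singular values equal |eigenvalues|.
Trace norm = sum |lambda_i| = 2 + 6 + 2 + 7
= 17

17


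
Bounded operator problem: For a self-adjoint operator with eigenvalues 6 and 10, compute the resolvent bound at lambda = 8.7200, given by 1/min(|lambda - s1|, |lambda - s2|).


dist(8.7200, {6, 10}) = min(|8.7200 - 6|, |8.7200 - 10|)
= min(2.7200, 1.2800) = 1.2800
Resolvent bound = 1/1.2800 = 0.7813

0.7813


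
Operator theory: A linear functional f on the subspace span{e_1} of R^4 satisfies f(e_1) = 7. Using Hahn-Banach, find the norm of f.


The norm of f is given by ||f|| = sup_{||x||=1} |f(x)|.
On span{e_1}, ||e_1|| = 1, so ||f|| = |f(e_1)| / ||e_1||
= |7| / 1 = 7.0000

7.0000


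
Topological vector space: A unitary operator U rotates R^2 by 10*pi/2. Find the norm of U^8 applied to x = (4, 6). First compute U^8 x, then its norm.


U is a rotation by theta = 10*pi/2
U^8 = rotation by 8*theta = 80*pi/2 = 0*pi/2 (mod 2*pi)
cos(0*pi/2) = 1.0000, sin(0*pi/2) = 0.0000
U^8 x = (1.0000 * 4 - 0.0000 * 6, 0.0000 * 4 + 1.0000 * 6)
= (4.0000, 6.0000)
||U^8 x|| = sqrt(4.0000^2 + 6.0000^2) = sqrt(52.0000) = 7.2111

7.2111


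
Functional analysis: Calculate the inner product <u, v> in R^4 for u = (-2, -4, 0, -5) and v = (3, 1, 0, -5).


Computing the standard inner product <u, v> = sum u_i * v_i
= -2*3 + -4*1 + 0*0 + -5*-5
= -6 + -4 + 0 + 25
= 15

15


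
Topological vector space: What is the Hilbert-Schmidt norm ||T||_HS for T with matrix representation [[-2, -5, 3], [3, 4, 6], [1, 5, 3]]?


The Hilbert-Schmidt norm is sqrt(sum of squares of all entries).
Sum of squares = (-2)^2 + (-5)^2 + 3^2 + 3^2 + 4^2 + 6^2 + 1^2 + 5^2 + 3^2
= 4 + 25 + 9 + 9 + 16 + 36 + 1 + 25 + 9 = 134
||T||_HS = sqrt(134) = 11.5758

11.5758


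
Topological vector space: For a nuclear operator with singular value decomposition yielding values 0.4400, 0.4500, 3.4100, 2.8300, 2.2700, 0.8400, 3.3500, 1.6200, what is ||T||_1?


The nuclear norm is the sum of all singular values.
||T||_1 = 0.4400 + 0.4500 + 3.4100 + 2.8300 + 2.2700 + 0.8400 + 3.3500 + 1.6200
= 15.2100

15.2100


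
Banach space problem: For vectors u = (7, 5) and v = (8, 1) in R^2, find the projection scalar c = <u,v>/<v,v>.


Computing <u,v> = 7*8 + 5*1 = 61
Computing <v,v> = 8^2 + 1^2 = 65
Projection coefficient = 61/65 = 0.9385

0.9385


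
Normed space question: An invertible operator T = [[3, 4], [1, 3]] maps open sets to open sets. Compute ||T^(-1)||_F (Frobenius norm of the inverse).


det(T) = 3*3 - 4*1 = 5
T^(-1) = (1/5) * [[3, -4], [-1, 3]] = [[0.6000, -0.8000], [-0.2000, 0.6000]]
||T^(-1)||_F^2 = 0.6000^2 + (-0.8000)^2 + (-0.2000)^2 + 0.6000^2 = 1.4000
||T^(-1)||_F = sqrt(1.4000) = 1.1832

1.1832


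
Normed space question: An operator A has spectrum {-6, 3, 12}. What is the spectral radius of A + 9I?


Spectrum of A + 9I = {3, 12, 21}
Spectral radius = max |lambda| over the shifted spectrum
= max(3, 12, 21) = 21

21


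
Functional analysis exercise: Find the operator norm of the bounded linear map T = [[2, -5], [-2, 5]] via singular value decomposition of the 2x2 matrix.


A^T A = [[8, -20], [-20, 50]]
trace(A^T A) = 58, det(A^T A) = 0
discriminant = 58^2 - 4*0 = 3364
Largest eigenvalue of A^T A = (trace + sqrt(disc))/2 = 58.0000
||T|| = sqrt(58.0000) = 7.6158

7.6158


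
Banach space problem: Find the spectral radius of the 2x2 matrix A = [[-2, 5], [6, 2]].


For a 2x2 matrix, eigenvalues satisfy lambda^2 - (trace)*lambda + det = 0
trace = -2 + 2 = 0
det = -2*2 - 5*6 = -34
discriminant = 0^2 - 4*(-34) = 136
spectral radius = max |eigenvalue| = 5.8310

5.8310


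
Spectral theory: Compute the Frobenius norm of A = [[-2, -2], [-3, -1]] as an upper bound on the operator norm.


||A||_F^2 = sum a_ij^2
= (-2)^2 + (-2)^2 + (-3)^2 + (-1)^2
= 4 + 4 + 9 + 1 = 18
||A||_F = sqrt(18) = 4.2426

4.2426


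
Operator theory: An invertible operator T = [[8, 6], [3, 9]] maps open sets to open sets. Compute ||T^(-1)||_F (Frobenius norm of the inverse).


det(T) = 8*9 - 6*3 = 54
T^(-1) = (1/54) * [[9, -6], [-3, 8]] = [[0.1667, -0.1111], [-0.0556, 0.1481]]
||T^(-1)||_F^2 = 0.1667^2 + (-0.1111)^2 + (-0.0556)^2 + 0.1481^2 = 0.0652
||T^(-1)||_F = sqrt(0.0652) = 0.2553

0.2553


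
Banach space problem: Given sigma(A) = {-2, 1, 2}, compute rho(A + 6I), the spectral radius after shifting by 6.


Spectrum of A + 6I = {4, 7, 8}
Spectral radius = max |lambda| over the shifted spectrum
= max(4, 7, 8) = 8

8


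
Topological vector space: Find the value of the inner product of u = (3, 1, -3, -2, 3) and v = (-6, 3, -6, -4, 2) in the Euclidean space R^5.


Computing the standard inner product <u, v> = sum u_i * v_i
= 3*-6 + 1*3 + -3*-6 + -2*-4 + 3*2
= -18 + 3 + 18 + 8 + 6
= 17

17


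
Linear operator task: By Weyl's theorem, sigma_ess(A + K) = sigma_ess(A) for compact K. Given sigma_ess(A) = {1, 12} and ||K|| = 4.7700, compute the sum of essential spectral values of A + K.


By Weyl's theorem, the essential spectrum is invariant under compact perturbations.
sigma_ess(A + K) = sigma_ess(A) = {1, 12}
Sum = 1 + 12 = 13

13


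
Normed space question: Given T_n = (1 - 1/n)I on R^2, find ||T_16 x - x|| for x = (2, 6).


T_16 x - x = (1 - 1/16)x - x = -x/16
||x|| = sqrt(40) = 6.3246
||T_16 x - x|| = ||x||/16 = 6.3246/16 = 0.3953

0.3953


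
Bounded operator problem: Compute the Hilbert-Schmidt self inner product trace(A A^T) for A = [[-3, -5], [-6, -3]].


trace(A * A^T) = sum of squares of all entries
= (-3)^2 + (-5)^2 + (-6)^2 + (-3)^2
= 9 + 25 + 36 + 9
= 79

79


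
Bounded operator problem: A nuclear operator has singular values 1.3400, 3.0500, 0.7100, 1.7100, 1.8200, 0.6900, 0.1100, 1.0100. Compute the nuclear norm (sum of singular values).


The nuclear norm is the sum of all singular values.
||T||_1 = 1.3400 + 3.0500 + 0.7100 + 1.7100 + 1.8200 + 0.6900 + 0.1100 + 1.0100
= 10.4400

10.4400


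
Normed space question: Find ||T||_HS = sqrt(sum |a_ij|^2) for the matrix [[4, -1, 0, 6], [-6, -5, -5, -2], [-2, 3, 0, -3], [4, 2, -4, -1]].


The Hilbert-Schmidt norm is sqrt(sum of squares of all entries).
Sum of squares = 4^2 + (-1)^2 + 0^2 + 6^2 + (-6)^2 + (-5)^2 + (-5)^2 + (-2)^2 + (-2)^2 + 3^2 + 0^2 + (-3)^2 + 4^2 + 2^2 + (-4)^2 + (-1)^2
= 16 + 1 + 0 + 36 + 36 + 25 + 25 + 4 + 4 + 9 + 0 + 9 + 16 + 4 + 16 + 1 = 202
||T||_HS = sqrt(202) = 14.2127

14.2127


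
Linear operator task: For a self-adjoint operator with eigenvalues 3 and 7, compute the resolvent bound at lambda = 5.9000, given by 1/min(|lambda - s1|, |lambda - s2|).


dist(5.9000, {3, 7}) = min(|5.9000 - 3|, |5.9000 - 7|)
= min(2.9000, 1.1000) = 1.1000
Resolvent bound = 1/1.1000 = 0.9091

0.9091


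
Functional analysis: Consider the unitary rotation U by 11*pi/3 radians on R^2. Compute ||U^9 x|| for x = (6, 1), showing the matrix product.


U is a rotation by theta = 11*pi/3
U^9 = rotation by 9*theta = 99*pi/3 = 3*pi/3 (mod 2*pi)
cos(3*pi/3) = -1.0000, sin(3*pi/3) = 0.0000
U^9 x = (-1.0000 * 6 - 0.0000 * 1, 0.0000 * 6 + -1.0000 * 1)
= (-6.0000, -1.0000)
||U^9 x|| = sqrt((-6.0000)^2 + (-1.0000)^2) = sqrt(37.0000) = 6.0828

6.0828


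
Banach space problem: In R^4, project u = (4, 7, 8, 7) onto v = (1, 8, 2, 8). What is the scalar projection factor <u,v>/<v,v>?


Computing <u,v> = 4*1 + 7*8 + 8*2 + 7*8 = 132
Computing <v,v> = 1^2 + 8^2 + 2^2 + 8^2 = 133
Projection coefficient = 132/133 = 0.9925

0.9925


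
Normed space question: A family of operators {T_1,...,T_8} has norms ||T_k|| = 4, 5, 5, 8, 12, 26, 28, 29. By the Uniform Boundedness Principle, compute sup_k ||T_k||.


By the Uniform Boundedness Principle, the supremum of norms is finite.
sup_k ||T_k|| = max(4, 5, 5, 8, 12, 26, 28, 29) = 29

29


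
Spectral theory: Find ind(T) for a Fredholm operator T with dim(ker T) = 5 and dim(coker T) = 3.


The Fredholm index is defined as ind(T) = dim(ker T) - dim(coker T)
= 5 - 3
= 2

2


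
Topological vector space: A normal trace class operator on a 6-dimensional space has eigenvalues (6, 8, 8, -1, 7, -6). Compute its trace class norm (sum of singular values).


For a normal operator, singular values equal |eigenvalues|.
Trace norm = sum |lambda_i| = 6 + 8 + 8 + 1 + 7 + 6
= 36

36


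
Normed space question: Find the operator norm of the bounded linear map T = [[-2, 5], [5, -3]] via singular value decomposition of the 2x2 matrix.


A^T A = [[29, -25], [-25, 34]]
trace(A^T A) = 63, det(A^T A) = 361
discriminant = 63^2 - 4*361 = 2525
Largest eigenvalue of A^T A = (trace + sqrt(disc))/2 = 56.6247
||T|| = sqrt(56.6247) = 7.5249

7.5249


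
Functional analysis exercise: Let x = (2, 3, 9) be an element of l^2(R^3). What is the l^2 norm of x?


The l^2 norm = (sum |x_i|^2)^(1/2)
Sum of 2th powers = 4 + 9 + 81 = 94
||x||_2 = (94)^(1/2) = 9.6954

9.6954


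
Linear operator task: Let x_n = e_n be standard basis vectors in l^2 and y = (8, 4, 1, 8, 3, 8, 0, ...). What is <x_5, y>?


x_5 = e_5 is the standard basis vector with 1 in position 5.
<x_5, y> = y_5 = 3
As n -> infinity, <x_n, y> -> 0, confirming weak convergence of (x_n) to 0.

3


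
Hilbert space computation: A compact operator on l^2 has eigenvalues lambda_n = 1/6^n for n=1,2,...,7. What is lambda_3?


The eigenvalue formula gives lambda_3 = 1/6^3
= 1/216
= 0.0046

0.0046


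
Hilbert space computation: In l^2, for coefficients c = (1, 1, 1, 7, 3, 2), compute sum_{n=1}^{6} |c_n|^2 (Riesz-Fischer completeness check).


sum |c_n|^2 = 1^2 + 1^2 + 1^2 + 7^2 + 3^2 + 2^2
= 1 + 1 + 1 + 49 + 9 + 4
= 65

65


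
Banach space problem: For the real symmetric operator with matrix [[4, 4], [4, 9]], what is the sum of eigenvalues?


For a self-adjoint (symmetric) matrix, the eigenvalues are real.
The sum of eigenvalues equals the trace of the matrix.
trace = 4 + 9 = 13

13


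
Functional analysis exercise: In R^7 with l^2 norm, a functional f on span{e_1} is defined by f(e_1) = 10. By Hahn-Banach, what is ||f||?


The norm of f is given by ||f|| = sup_{||x||=1} |f(x)|.
On span{e_1}, ||e_1|| = 1, so ||f|| = |f(e_1)| / ||e_1||
= |10| / 1 = 10.0000

10.0000


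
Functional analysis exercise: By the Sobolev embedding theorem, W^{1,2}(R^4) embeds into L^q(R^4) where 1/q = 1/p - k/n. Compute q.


Using the Sobolev embedding formula: 1/q = 1/p - k/n
1/q = 1/2 - 1/4 = 1/4
q = 1/(1/4) = 4

4.0000


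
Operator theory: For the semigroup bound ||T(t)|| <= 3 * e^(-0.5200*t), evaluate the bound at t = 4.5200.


||T(4.5200)|| <= 3 * exp(-0.5200 * 4.5200)
= 3 * exp(-2.3504)
= 3 * 0.0953
= 0.2860

0.2860


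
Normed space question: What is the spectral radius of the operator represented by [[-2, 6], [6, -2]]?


For a 2x2 matrix, eigenvalues satisfy lambda^2 - (trace)*lambda + det = 0
trace = -2 + -2 = -4
det = -2*-2 - 6*6 = -32
discriminant = (-4)^2 - 4*(-32) = 144
spectral radius = max |eigenvalue| = 8.0000

8.0000


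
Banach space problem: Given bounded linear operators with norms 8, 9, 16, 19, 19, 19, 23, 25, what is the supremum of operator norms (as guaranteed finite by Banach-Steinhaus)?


By the Uniform Boundedness Principle, the supremum of norms is finite.
sup_k ||T_k|| = max(8, 9, 16, 19, 19, 19, 23, 25) = 25

25


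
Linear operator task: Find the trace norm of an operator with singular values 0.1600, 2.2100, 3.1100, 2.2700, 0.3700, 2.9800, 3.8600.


The nuclear norm is the sum of all singular values.
||T||_1 = 0.1600 + 2.2100 + 3.1100 + 2.2700 + 0.3700 + 2.9800 + 3.8600
= 14.9600

14.9600


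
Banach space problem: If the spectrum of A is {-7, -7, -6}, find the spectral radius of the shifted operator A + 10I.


Spectrum of A + 10I = {3, 3, 4}
Spectral radius = max |lambda| over the shifted spectrum
= max(3, 3, 4) = 4

4


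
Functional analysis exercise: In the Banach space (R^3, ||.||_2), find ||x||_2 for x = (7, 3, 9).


The l^2 norm = (sum |x_i|^2)^(1/2)
Sum of 2th powers = 49 + 9 + 81 = 139
||x||_2 = (139)^(1/2) = 11.7898

11.7898


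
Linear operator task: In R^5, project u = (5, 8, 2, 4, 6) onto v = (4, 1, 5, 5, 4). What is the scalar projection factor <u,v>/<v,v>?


Computing <u,v> = 5*4 + 8*1 + 2*5 + 4*5 + 6*4 = 82
Computing <v,v> = 4^2 + 1^2 + 5^2 + 5^2 + 4^2 = 83
Projection coefficient = 82/83 = 0.9880

0.9880


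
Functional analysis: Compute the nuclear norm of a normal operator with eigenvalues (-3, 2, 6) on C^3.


For a normal operator, singular values equal |eigenvalues|.
Trace norm = sum |lambda_i| = 3 + 2 + 6
= 11

11


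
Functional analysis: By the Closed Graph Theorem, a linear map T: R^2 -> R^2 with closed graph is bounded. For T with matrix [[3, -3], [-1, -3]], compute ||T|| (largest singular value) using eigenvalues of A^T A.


A^T A = [[10, -6], [-6, 18]]
trace(A^T A) = 28, det(A^T A) = 144
discriminant = 28^2 - 4*144 = 208
Largest eigenvalue of A^T A = (trace + sqrt(disc))/2 = 21.2111
||T|| = sqrt(21.2111) = 4.6056

4.6056


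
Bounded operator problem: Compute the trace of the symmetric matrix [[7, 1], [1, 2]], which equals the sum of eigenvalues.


For a self-adjoint (symmetric) matrix, the eigenvalues are real.
The sum of eigenvalues equals the trace of the matrix.
trace = 7 + 2 = 9

9


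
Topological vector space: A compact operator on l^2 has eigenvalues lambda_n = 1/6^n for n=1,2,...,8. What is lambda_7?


The eigenvalue formula gives lambda_7 = 1/6^7
= 1/279936
= 3.5722e-06

3.5722e-06


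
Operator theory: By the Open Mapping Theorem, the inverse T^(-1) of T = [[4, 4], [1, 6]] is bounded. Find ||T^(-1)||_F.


det(T) = 4*6 - 4*1 = 20
T^(-1) = (1/20) * [[6, -4], [-1, 4]] = [[0.3000, -0.2000], [-0.0500, 0.2000]]
||T^(-1)||_F^2 = 0.3000^2 + (-0.2000)^2 + (-0.0500)^2 + 0.2000^2 = 0.1725
||T^(-1)||_F = sqrt(0.1725) = 0.4153

0.4153


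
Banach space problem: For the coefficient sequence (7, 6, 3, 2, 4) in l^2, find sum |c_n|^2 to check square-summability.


sum |c_n|^2 = 7^2 + 6^2 + 3^2 + 2^2 + 4^2
= 49 + 36 + 9 + 4 + 16
= 114

114


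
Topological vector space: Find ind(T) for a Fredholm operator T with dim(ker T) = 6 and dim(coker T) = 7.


The Fredholm index is defined as ind(T) = dim(ker T) - dim(coker T)
= 6 - 7
= -1

-1


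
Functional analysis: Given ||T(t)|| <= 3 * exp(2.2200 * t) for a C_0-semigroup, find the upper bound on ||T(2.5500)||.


||T(2.5500)|| <= 3 * exp(2.2200 * 2.5500)
= 3 * exp(5.6610)
= 3 * 287.4359
= 862.3078

862.3078


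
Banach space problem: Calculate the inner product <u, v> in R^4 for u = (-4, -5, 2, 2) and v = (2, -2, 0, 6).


Computing the standard inner product <u, v> = sum u_i * v_i
= -4*2 + -5*-2 + 2*0 + 2*6
= -8 + 10 + 0 + 12
= 14

14
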